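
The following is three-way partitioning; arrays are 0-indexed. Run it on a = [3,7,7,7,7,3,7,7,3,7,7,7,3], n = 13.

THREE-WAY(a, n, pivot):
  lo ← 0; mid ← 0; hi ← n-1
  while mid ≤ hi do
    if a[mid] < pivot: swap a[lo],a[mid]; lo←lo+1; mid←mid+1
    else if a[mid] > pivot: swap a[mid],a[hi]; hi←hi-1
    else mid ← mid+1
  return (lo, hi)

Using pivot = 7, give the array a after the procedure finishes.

[3,3,3,3,7,7,7,7,7,7,7,7,7]

lo=0 mid=0 hi=12
3<7: swap(0,0), lo=1 mid=1 ⇒ [3,7,7,7,7,3,7,7,3,7,7,7,3]
7=7: mid=2
7=7: mid=3
7=7: mid=4
7=7: mid=5
3<7: swap(1,5), lo=2 mid=6 ⇒ [3,3,7,7,7,7,7,7,3,7,7,7,3]
7=7: mid=7
7=7: mid=8
3<7: swap(2,8), lo=3 mid=9 ⇒ [3,3,3,7,7,7,7,7,7,7,7,7,3]
7=7: mid=10
7=7: mid=11
7=7: mid=12
3<7: swap(3,12), lo=4 mid=13 ⇒ [3,3,3,3,7,7,7,7,7,7,7,7,7]
done. lo=4 hi=12; a=[3,3,3,3,7,7,7,7,7,7,7,7,7]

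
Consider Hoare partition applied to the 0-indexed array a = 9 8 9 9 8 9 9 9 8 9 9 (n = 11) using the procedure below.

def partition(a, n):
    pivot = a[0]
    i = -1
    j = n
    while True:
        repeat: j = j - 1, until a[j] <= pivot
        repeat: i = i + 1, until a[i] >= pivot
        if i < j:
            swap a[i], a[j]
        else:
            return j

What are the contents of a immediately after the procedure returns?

9 8 9 8 8 9 9 9 9 9 9

pivot=9
j stops at 10 (9), i stops at 0 (9); swap ⇒ 9 8 9 9 8 9 9 9 8 9 9
j stops at 9 (9), i stops at 2 (9); swap ⇒ 9 8 9 9 8 9 9 9 8 9 9
j stops at 8 (8), i stops at 3 (9); swap ⇒ 9 8 9 8 8 9 9 9 9 9 9
j stops at 7 (9), i stops at 5 (9); swap ⇒ 9 8 9 8 8 9 9 9 9 9 9
j stops at 6, i stops at 6; i≥j ⇒ return 6. a=9 8 9 8 8 9 9 9 9 9 9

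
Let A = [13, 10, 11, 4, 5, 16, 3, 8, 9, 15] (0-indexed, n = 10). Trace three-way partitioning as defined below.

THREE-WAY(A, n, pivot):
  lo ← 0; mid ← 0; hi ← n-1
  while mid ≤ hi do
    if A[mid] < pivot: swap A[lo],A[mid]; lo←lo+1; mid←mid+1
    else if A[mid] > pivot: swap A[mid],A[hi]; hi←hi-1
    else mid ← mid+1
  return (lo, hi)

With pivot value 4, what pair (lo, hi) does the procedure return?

(1, 1)

pivot = 4; lo=0, mid=0, hi=9
A[mid]=13>4: swap A[0],A[9]; hi=8 → [15, 10, 11, 4, 5, 16, 3, 8, 9, 13]
A[mid]=15>4: swap A[0],A[8]; hi=7 → [9, 10, 11, 4, 5, 16, 3, 8, 15, 13]
A[mid]=9>4: swap A[0],A[7]; hi=6 → [8, 10, 11, 4, 5, 16, 3, 9, 15, 13]
A[mid]=8>4: swap A[0],A[6]; hi=5 → [3, 10, 11, 4, 5, 16, 8, 9, 15, 13]
A[mid]=3<4: swap A[0],A[0]; lo=1,mid=1 → [3, 10, 11, 4, 5, 16, 8, 9, 15, 13]
A[mid]=10>4: swap A[1],A[5]; hi=4 → [3, 16, 11, 4, 5, 10, 8, 9, 15, 13]
A[mid]=16>4: swap A[1],A[4]; hi=3 → [3, 5, 11, 4, 16, 10, 8, 9, 15, 13]
A[mid]=5>4: swap A[1],A[3]; hi=2 → [3, 4, 11, 5, 16, 10, 8, 9, 15, 13]
A[mid]=4=4: mid=2
A[mid]=11>4: swap A[2],A[2]; hi=1 → [3, 4, 11, 5, 16, 10, 8, 9, 15, 13]
end: lo=1, hi=1; A = [3, 4, 11, 5, 16, 10, 8, 9, 15, 13]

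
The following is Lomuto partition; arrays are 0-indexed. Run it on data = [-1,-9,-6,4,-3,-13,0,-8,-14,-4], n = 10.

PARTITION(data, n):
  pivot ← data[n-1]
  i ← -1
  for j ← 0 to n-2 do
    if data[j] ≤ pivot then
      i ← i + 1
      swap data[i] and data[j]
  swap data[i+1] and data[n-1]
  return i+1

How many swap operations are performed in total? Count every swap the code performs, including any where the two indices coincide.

6

pivot=-4, i=-1
j=0: -1>-4, skip
j=1: -9≤-4, i=0, swap(0,1) ⇒ [-9,-1,-6,4,-3,-13,0,-8,-14,-4]
j=2: -6≤-4, i=1, swap(1,2) ⇒ [-9,-6,-1,4,-3,-13,0,-8,-14,-4]
j=3: 4>-4, skip
j=4: -3>-4, skip
j=5: -13≤-4, i=2, swap(2,5) ⇒ [-9,-6,-13,4,-3,-1,0,-8,-14,-4]
j=6: 0>-4, skip
j=7: -8≤-4, i=3, swap(3,7) ⇒ [-9,-6,-13,-8,-3,-1,0,4,-14,-4]
j=8: -14≤-4, i=4, swap(4,8) ⇒ [-9,-6,-13,-8,-14,-1,0,4,-3,-4]
swap(5,9) ⇒ [-9,-6,-13,-8,-14,-4,0,4,-3,-1]; return 5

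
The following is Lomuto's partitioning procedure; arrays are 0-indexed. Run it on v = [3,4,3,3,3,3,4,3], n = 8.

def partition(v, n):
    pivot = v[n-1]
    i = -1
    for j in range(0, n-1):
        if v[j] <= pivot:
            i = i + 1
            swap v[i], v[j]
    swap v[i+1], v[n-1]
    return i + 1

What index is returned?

pivot = v[7] = 3; i = -1
j=0: v[0]=3 ≤ 3 → i=0, swap v[0],v[0] (no change) → [3,4,3,3,3,3,4,3]
j=1: v[1]=4 > 3 → no swap
j=2: v[2]=3 ≤ 3 → i=1, swap v[1],v[2] → [3,3,4,3,3,3,4,3]
j=3: v[3]=3 ≤ 3 → i=2, swap v[2],v[3] → [3,3,3,4,3,3,4,3]
j=4: v[4]=3 ≤ 3 → i=3, swap v[3],v[4] → [3,3,3,3,4,3,4,3]
j=5: v[5]=3 ≤ 3 → i=4, swap v[4],v[5] → [3,3,3,3,3,4,4,3]
j=6: v[6]=4 > 3 → no swap
final swap v[5],v[7] → [3,3,3,3,3,3,4,4]; return 5

5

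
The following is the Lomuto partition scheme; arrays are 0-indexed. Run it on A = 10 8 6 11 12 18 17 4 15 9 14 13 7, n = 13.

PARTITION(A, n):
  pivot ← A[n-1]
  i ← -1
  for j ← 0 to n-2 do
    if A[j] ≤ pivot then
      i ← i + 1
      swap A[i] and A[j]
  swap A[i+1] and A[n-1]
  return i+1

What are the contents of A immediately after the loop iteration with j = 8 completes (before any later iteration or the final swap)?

6 4 10 11 12 18 17 8 15 9 14 13 7

pivot = A[12] = 7; i = -1
j=0: A[0]=10 > 7 → no swap
j=1: A[1]=8 > 7 → no swap
j=2: A[2]=6 ≤ 7 → i=0, swap A[0],A[2] → 6 8 10 11 12 18 17 4 15 9 14 13 7
j=3: A[3]=11 > 7 → no swap
j=4: A[4]=12 > 7 → no swap
j=5: A[5]=18 > 7 → no swap
j=6: A[6]=17 > 7 → no swap
j=7: A[7]=4 ≤ 7 → i=1, swap A[1],A[7] → 6 4 10 11 12 18 17 8 15 9 14 13 7
j=8: A[8]=15 > 7 → no swap
(after j=8) A = 6 4 10 11 12 18 17 8 15 9 14 13 7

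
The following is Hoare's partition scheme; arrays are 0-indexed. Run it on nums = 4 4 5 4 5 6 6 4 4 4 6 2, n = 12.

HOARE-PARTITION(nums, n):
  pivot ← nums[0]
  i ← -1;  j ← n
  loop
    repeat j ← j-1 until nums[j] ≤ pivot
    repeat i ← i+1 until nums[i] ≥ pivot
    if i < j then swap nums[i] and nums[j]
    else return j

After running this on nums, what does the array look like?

pivot=4
j stops at 11 (2), i stops at 0 (4); swap ⇒ 2 4 5 4 5 6 6 4 4 4 6 4
j stops at 9 (4), i stops at 1 (4); swap ⇒ 2 4 5 4 5 6 6 4 4 4 6 4
j stops at 8 (4), i stops at 2 (5); swap ⇒ 2 4 4 4 5 6 6 4 5 4 6 4
j stops at 7 (4), i stops at 3 (4); swap ⇒ 2 4 4 4 5 6 6 4 5 4 6 4
j stops at 3, i stops at 4; i≥j ⇒ return 3. nums=2 4 4 4 5 6 6 4 5 4 6 4

2 4 4 4 5 6 6 4 5 4 6 4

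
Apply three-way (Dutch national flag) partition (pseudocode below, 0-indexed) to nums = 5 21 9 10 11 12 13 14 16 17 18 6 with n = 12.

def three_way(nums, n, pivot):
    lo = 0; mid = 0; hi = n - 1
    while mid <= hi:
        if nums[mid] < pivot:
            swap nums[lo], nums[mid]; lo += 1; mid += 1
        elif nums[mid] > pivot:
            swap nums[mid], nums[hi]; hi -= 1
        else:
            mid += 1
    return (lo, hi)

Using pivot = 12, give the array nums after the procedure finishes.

pivot = 12; lo=0, mid=0, hi=11
nums[mid]=5<12: swap nums[0],nums[0]; lo=1,mid=1 → 5 21 9 10 11 12 13 14 16 17 18 6
nums[mid]=21>12: swap nums[1],nums[11]; hi=10 → 5 6 9 10 11 12 13 14 16 17 18 21
nums[mid]=6<12: swap nums[1],nums[1]; lo=2,mid=2 → 5 6 9 10 11 12 13 14 16 17 18 21
nums[mid]=9<12: swap nums[2],nums[2]; lo=3,mid=3 → 5 6 9 10 11 12 13 14 16 17 18 21
nums[mid]=10<12: swap nums[3],nums[3]; lo=4,mid=4 → 5 6 9 10 11 12 13 14 16 17 18 21
nums[mid]=11<12: swap nums[4],nums[4]; lo=5,mid=5 → 5 6 9 10 11 12 13 14 16 17 18 21
nums[mid]=12=12: mid=6
nums[mid]=13>12: swap nums[6],nums[10]; hi=9 → 5 6 9 10 11 12 18 14 16 17 13 21
nums[mid]=18>12: swap nums[6],nums[9]; hi=8 → 5 6 9 10 11 12 17 14 16 18 13 21
nums[mid]=17>12: swap nums[6],nums[8]; hi=7 → 5 6 9 10 11 12 16 14 17 18 13 21
nums[mid]=16>12: swap nums[6],nums[7]; hi=6 → 5 6 9 10 11 12 14 16 17 18 13 21
nums[mid]=14>12: swap nums[6],nums[6]; hi=5 → 5 6 9 10 11 12 14 16 17 18 13 21
end: lo=5, hi=5; nums = 5 6 9 10 11 12 14 16 17 18 13 21

5 6 9 10 11 12 14 16 17 18 13 21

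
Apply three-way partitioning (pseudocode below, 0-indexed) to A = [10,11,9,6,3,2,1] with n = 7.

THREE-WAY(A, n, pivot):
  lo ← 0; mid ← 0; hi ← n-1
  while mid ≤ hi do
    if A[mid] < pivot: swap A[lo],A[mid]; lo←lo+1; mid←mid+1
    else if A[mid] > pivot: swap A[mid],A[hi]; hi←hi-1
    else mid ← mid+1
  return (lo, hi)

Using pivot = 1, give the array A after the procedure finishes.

lo=0 mid=0 hi=6
10>1: swap(0,6), hi=5 ⇒ [1,11,9,6,3,2,10]
1=1: mid=1
11>1: swap(1,5), hi=4 ⇒ [1,2,9,6,3,11,10]
2>1: swap(1,4), hi=3 ⇒ [1,3,9,6,2,11,10]
3>1: swap(1,3), hi=2 ⇒ [1,6,9,3,2,11,10]
6>1: swap(1,2), hi=1 ⇒ [1,9,6,3,2,11,10]
9>1: swap(1,1), hi=0 ⇒ [1,9,6,3,2,11,10]
done. lo=0 hi=0; A=[1,9,6,3,2,11,10]

[1,9,6,3,2,11,10]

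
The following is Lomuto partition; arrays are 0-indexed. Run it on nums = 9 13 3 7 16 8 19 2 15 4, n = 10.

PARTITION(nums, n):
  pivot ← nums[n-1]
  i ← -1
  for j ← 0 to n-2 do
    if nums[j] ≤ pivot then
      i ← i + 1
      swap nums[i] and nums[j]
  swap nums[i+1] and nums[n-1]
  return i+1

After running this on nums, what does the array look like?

pivot=4, i=-1
j=0: 9>4, skip
j=1: 13>4, skip
j=2: 3≤4, i=0, swap(0,2) ⇒ 3 13 9 7 16 8 19 2 15 4
j=3: 7>4, skip
j=4: 16>4, skip
j=5: 8>4, skip
j=6: 19>4, skip
j=7: 2≤4, i=1, swap(1,7) ⇒ 3 2 9 7 16 8 19 13 15 4
j=8: 15>4, skip
swap(2,9) ⇒ 3 2 4 7 16 8 19 13 15 9; return 2

3 2 4 7 16 8 19 13 15 9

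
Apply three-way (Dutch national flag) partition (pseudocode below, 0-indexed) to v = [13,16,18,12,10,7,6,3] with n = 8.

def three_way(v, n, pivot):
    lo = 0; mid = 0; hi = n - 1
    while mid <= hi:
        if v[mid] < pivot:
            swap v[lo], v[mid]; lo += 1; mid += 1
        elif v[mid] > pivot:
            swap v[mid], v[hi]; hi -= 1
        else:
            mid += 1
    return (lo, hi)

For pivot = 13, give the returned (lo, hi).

(5, 5)

lo=0 mid=0 hi=7
13=13: mid=1
16>13: swap(1,7), hi=6 ⇒ [13,3,18,12,10,7,6,16]
3<13: swap(0,1), lo=1 mid=2 ⇒ [3,13,18,12,10,7,6,16]
18>13: swap(2,6), hi=5 ⇒ [3,13,6,12,10,7,18,16]
6<13: swap(1,2), lo=2 mid=3 ⇒ [3,6,13,12,10,7,18,16]
12<13: swap(2,3), lo=3 mid=4 ⇒ [3,6,12,13,10,7,18,16]
10<13: swap(3,4), lo=4 mid=5 ⇒ [3,6,12,10,13,7,18,16]
7<13: swap(4,5), lo=5 mid=6 ⇒ [3,6,12,10,7,13,18,16]
done. lo=5 hi=5; v=[3,6,12,10,7,13,18,16]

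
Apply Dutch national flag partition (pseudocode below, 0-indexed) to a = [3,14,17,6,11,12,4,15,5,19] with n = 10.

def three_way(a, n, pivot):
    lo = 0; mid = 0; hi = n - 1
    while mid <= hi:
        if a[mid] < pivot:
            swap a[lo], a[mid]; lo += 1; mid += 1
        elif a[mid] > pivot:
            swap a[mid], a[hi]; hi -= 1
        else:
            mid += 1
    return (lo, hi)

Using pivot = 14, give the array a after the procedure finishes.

pivot = 14; lo=0, mid=0, hi=9
a[mid]=3<14: swap a[0],a[0]; lo=1,mid=1 → [3,14,17,6,11,12,4,15,5,19]
a[mid]=14=14: mid=2
a[mid]=17>14: swap a[2],a[9]; hi=8 → [3,14,19,6,11,12,4,15,5,17]
a[mid]=19>14: swap a[2],a[8]; hi=7 → [3,14,5,6,11,12,4,15,19,17]
a[mid]=5<14: swap a[1],a[2]; lo=2,mid=3 → [3,5,14,6,11,12,4,15,19,17]
a[mid]=6<14: swap a[2],a[3]; lo=3,mid=4 → [3,5,6,14,11,12,4,15,19,17]
a[mid]=11<14: swap a[3],a[4]; lo=4,mid=5 → [3,5,6,11,14,12,4,15,19,17]
a[mid]=12<14: swap a[4],a[5]; lo=5,mid=6 → [3,5,6,11,12,14,4,15,19,17]
a[mid]=4<14: swap a[5],a[6]; lo=6,mid=7 → [3,5,6,11,12,4,14,15,19,17]
a[mid]=15>14: swap a[7],a[7]; hi=6 → [3,5,6,11,12,4,14,15,19,17]
end: lo=6, hi=6; a = [3,5,6,11,12,4,14,15,19,17]

[3,5,6,11,12,4,14,15,19,17]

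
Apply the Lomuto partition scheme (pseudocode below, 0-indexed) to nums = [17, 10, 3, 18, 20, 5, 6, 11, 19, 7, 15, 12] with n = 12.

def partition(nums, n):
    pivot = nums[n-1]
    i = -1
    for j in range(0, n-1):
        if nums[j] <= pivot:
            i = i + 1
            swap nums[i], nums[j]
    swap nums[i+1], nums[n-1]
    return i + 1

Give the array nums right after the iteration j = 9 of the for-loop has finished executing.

[10, 3, 5, 6, 11, 7, 18, 20, 19, 17, 15, 12]

pivot=12, i=-1
j=0: 17>12, skip
j=1: 10≤12, i=0, swap(0,1) ⇒ [10, 17, 3, 18, 20, 5, 6, 11, 19, 7, 15, 12]
j=2: 3≤12, i=1, swap(1,2) ⇒ [10, 3, 17, 18, 20, 5, 6, 11, 19, 7, 15, 12]
j=3: 18>12, skip
j=4: 20>12, skip
j=5: 5≤12, i=2, swap(2,5) ⇒ [10, 3, 5, 18, 20, 17, 6, 11, 19, 7, 15, 12]
j=6: 6≤12, i=3, swap(3,6) ⇒ [10, 3, 5, 6, 20, 17, 18, 11, 19, 7, 15, 12]
j=7: 11≤12, i=4, swap(4,7) ⇒ [10, 3, 5, 6, 11, 17, 18, 20, 19, 7, 15, 12]
j=8: 19>12, skip
j=9: 7≤12, i=5, swap(5,9) ⇒ [10, 3, 5, 6, 11, 7, 18, 20, 19, 17, 15, 12]
(after j=9) nums = [10, 3, 5, 6, 11, 7, 18, 20, 19, 17, 15, 12]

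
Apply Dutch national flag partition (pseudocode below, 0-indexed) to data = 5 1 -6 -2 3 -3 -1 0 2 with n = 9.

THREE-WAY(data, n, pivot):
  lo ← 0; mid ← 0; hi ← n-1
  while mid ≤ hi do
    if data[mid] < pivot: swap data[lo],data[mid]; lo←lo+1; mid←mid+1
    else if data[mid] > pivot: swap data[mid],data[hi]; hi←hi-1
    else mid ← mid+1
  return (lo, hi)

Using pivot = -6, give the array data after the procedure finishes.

lo=0 mid=0 hi=8
5>-6: swap(0,8), hi=7 ⇒ 2 1 -6 -2 3 -3 -1 0 5
2>-6: swap(0,7), hi=6 ⇒ 0 1 -6 -2 3 -3 -1 2 5
0>-6: swap(0,6), hi=5 ⇒ -1 1 -6 -2 3 -3 0 2 5
-1>-6: swap(0,5), hi=4 ⇒ -3 1 -6 -2 3 -1 0 2 5
-3>-6: swap(0,4), hi=3 ⇒ 3 1 -6 -2 -3 -1 0 2 5
3>-6: swap(0,3), hi=2 ⇒ -2 1 -6 3 -3 -1 0 2 5
-2>-6: swap(0,2), hi=1 ⇒ -6 1 -2 3 -3 -1 0 2 5
-6=-6: mid=1
1>-6: swap(1,1), hi=0 ⇒ -6 1 -2 3 -3 -1 0 2 5
done. lo=0 hi=0; data=-6 1 -2 3 -3 -1 0 2 5

-6 1 -2 3 -3 -1 0 2 5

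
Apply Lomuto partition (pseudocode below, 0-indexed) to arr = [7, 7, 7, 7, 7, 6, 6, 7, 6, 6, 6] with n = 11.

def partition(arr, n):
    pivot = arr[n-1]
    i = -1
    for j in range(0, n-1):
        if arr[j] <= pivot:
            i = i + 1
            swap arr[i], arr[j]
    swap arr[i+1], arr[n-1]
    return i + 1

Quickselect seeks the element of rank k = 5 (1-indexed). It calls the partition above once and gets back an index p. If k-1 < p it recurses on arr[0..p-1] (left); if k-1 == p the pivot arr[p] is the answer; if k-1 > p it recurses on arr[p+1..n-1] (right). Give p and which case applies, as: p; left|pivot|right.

pivot = arr[10] = 6; i = -1
j=0: arr[0]=7 > 6 → no swap
j=1: arr[1]=7 > 6 → no swap
j=2: arr[2]=7 > 6 → no swap
j=3: arr[3]=7 > 6 → no swap
j=4: arr[4]=7 > 6 → no swap
j=5: arr[5]=6 ≤ 6 → i=0, swap arr[0],arr[5] → [6, 7, 7, 7, 7, 7, 6, 7, 6, 6, 6]
j=6: arr[6]=6 ≤ 6 → i=1, swap arr[1],arr[6] → [6, 6, 7, 7, 7, 7, 7, 7, 6, 6, 6]
j=7: arr[7]=7 > 6 → no swap
j=8: arr[8]=6 ≤ 6 → i=2, swap arr[2],arr[8] → [6, 6, 6, 7, 7, 7, 7, 7, 7, 6, 6]
j=9: arr[9]=6 ≤ 6 → i=3, swap arr[3],arr[9] → [6, 6, 6, 6, 7, 7, 7, 7, 7, 7, 6]
final swap arr[4],arr[10] → [6, 6, 6, 6, 6, 7, 7, 7, 7, 7, 7]; return 4
p = 4; k-1 = 4 == 4 ⇒ pivot

4; pivot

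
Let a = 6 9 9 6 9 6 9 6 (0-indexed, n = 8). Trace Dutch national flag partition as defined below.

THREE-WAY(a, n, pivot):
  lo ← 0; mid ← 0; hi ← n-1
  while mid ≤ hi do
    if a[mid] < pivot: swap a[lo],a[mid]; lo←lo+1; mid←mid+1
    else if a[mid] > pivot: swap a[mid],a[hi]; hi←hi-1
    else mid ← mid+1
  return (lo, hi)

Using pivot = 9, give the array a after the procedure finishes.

pivot = 9; lo=0, mid=0, hi=7
a[mid]=6<9: swap a[0],a[0]; lo=1,mid=1 → 6 9 9 6 9 6 9 6
a[mid]=9=9: mid=2
a[mid]=9=9: mid=3
a[mid]=6<9: swap a[1],a[3]; lo=2,mid=4 → 6 6 9 9 9 6 9 6
a[mid]=9=9: mid=5
a[mid]=6<9: swap a[2],a[5]; lo=3,mid=6 → 6 6 6 9 9 9 9 6
a[mid]=9=9: mid=7
a[mid]=6<9: swap a[3],a[7]; lo=4,mid=8 → 6 6 6 6 9 9 9 9
end: lo=4, hi=7; a = 6 6 6 6 9 9 9 9

6 6 6 6 9 9 9 9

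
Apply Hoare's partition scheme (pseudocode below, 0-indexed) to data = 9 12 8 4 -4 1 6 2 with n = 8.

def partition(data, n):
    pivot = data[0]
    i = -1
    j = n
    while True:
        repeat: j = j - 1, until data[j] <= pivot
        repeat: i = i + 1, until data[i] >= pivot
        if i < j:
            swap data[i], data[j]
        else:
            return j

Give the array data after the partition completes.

pivot = data[0] = 9; i = -1, j = 8
j→7 (data[7]=2≤9), i→0 (data[0]=9≥9); i<j, swap → 2 12 8 4 -4 1 6 9
j→6 (data[6]=6≤9), i→1 (data[1]=12≥9); i<j, swap → 2 6 8 4 -4 1 12 9
j→5, i→6; i≥j, return j=5. data = 2 6 8 4 -4 1 12 9

2 6 8 4 -4 1 12 9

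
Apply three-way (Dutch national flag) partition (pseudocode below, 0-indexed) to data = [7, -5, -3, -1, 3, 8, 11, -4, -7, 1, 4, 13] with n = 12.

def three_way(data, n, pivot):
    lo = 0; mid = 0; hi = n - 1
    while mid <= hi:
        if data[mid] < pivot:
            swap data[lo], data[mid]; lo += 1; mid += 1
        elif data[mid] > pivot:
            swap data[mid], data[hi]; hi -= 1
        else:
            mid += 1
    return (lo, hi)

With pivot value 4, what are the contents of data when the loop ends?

pivot = 4; lo=0, mid=0, hi=11
data[mid]=7>4: swap data[0],data[11]; hi=10 → [13, -5, -3, -1, 3, 8, 11, -4, -7, 1, 4, 7]
data[mid]=13>4: swap data[0],data[10]; hi=9 → [4, -5, -3, -1, 3, 8, 11, -4, -7, 1, 13, 7]
data[mid]=4=4: mid=1
data[mid]=-5<4: swap data[0],data[1]; lo=1,mid=2 → [-5, 4, -3, -1, 3, 8, 11, -4, -7, 1, 13, 7]
data[mid]=-3<4: swap data[1],data[2]; lo=2,mid=3 → [-5, -3, 4, -1, 3, 8, 11, -4, -7, 1, 13, 7]
data[mid]=-1<4: swap data[2],data[3]; lo=3,mid=4 → [-5, -3, -1, 4, 3, 8, 11, -4, -7, 1, 13, 7]
data[mid]=3<4: swap data[3],data[4]; lo=4,mid=5 → [-5, -3, -1, 3, 4, 8, 11, -4, -7, 1, 13, 7]
data[mid]=8>4: swap data[5],data[9]; hi=8 → [-5, -3, -1, 3, 4, 1, 11, -4, -7, 8, 13, 7]
data[mid]=1<4: swap data[4],data[5]; lo=5,mid=6 → [-5, -3, -1, 3, 1, 4, 11, -4, -7, 8, 13, 7]
data[mid]=11>4: swap data[6],data[8]; hi=7 → [-5, -3, -1, 3, 1, 4, -7, -4, 11, 8, 13, 7]
data[mid]=-7<4: swap data[5],data[6]; lo=6,mid=7 → [-5, -3, -1, 3, 1, -7, 4, -4, 11, 8, 13, 7]
data[mid]=-4<4: swap data[6],data[7]; lo=7,mid=8 → [-5, -3, -1, 3, 1, -7, -4, 4, 11, 8, 13, 7]
end: lo=7, hi=7; data = [-5, -3, -1, 3, 1, -7, -4, 4, 11, 8, 13, 7]

[-5, -3, -1, 3, 1, -7, -4, 4, 11, 8, 13, 7]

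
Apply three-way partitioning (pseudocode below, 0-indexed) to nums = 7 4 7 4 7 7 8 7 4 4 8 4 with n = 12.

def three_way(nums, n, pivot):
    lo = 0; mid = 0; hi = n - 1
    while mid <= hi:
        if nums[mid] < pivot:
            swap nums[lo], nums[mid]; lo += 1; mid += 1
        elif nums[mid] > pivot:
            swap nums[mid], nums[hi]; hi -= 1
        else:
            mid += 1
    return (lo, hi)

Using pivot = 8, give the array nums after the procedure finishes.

pivot = 8; lo=0, mid=0, hi=11
nums[mid]=7<8: swap nums[0],nums[0]; lo=1,mid=1 → 7 4 7 4 7 7 8 7 4 4 8 4
nums[mid]=4<8: swap nums[1],nums[1]; lo=2,mid=2 → 7 4 7 4 7 7 8 7 4 4 8 4
nums[mid]=7<8: swap nums[2],nums[2]; lo=3,mid=3 → 7 4 7 4 7 7 8 7 4 4 8 4
nums[mid]=4<8: swap nums[3],nums[3]; lo=4,mid=4 → 7 4 7 4 7 7 8 7 4 4 8 4
nums[mid]=7<8: swap nums[4],nums[4]; lo=5,mid=5 → 7 4 7 4 7 7 8 7 4 4 8 4
nums[mid]=7<8: swap nums[5],nums[5]; lo=6,mid=6 → 7 4 7 4 7 7 8 7 4 4 8 4
nums[mid]=8=8: mid=7
nums[mid]=7<8: swap nums[6],nums[7]; lo=7,mid=8 → 7 4 7 4 7 7 7 8 4 4 8 4
nums[mid]=4<8: swap nums[7],nums[8]; lo=8,mid=9 → 7 4 7 4 7 7 7 4 8 4 8 4
nums[mid]=4<8: swap nums[8],nums[9]; lo=9,mid=10 → 7 4 7 4 7 7 7 4 4 8 8 4
nums[mid]=8=8: mid=11
nums[mid]=4<8: swap nums[9],nums[11]; lo=10,mid=12 → 7 4 7 4 7 7 7 4 4 4 8 8
end: lo=10, hi=11; nums = 7 4 7 4 7 7 7 4 4 4 8 8

7 4 7 4 7 7 7 4 4 4 8 8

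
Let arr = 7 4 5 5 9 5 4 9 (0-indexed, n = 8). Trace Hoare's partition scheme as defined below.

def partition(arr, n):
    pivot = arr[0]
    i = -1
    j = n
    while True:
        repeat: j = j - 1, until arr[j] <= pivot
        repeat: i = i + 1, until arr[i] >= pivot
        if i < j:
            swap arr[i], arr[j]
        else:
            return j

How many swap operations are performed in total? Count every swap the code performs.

2

pivot = arr[0] = 7; i = -1, j = 8
j→6 (arr[6]=4≤7), i→0 (arr[0]=7≥7); i<j, swap → 4 4 5 5 9 5 7 9
j→5 (arr[5]=5≤7), i→4 (arr[4]=9≥7); i<j, swap → 4 4 5 5 5 9 7 9
j→4, i→5; i≥j, return j=4. arr = 4 4 5 5 5 9 7 9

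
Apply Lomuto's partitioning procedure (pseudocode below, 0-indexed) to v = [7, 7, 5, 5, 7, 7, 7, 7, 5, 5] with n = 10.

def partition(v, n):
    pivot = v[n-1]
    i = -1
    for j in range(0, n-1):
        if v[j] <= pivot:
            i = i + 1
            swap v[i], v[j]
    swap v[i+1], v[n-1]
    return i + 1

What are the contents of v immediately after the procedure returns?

[5, 5, 5, 5, 7, 7, 7, 7, 7, 7]

pivot=5, i=-1
j=0: 7>5, skip
j=1: 7>5, skip
j=2: 5≤5, i=0, swap(0,2) ⇒ [5, 7, 7, 5, 7, 7, 7, 7, 5, 5]
j=3: 5≤5, i=1, swap(1,3) ⇒ [5, 5, 7, 7, 7, 7, 7, 7, 5, 5]
j=4: 7>5, skip
j=5: 7>5, skip
j=6: 7>5, skip
j=7: 7>5, skip
j=8: 5≤5, i=2, swap(2,8) ⇒ [5, 5, 5, 7, 7, 7, 7, 7, 7, 5]
swap(3,9) ⇒ [5, 5, 5, 5, 7, 7, 7, 7, 7, 7]; return 3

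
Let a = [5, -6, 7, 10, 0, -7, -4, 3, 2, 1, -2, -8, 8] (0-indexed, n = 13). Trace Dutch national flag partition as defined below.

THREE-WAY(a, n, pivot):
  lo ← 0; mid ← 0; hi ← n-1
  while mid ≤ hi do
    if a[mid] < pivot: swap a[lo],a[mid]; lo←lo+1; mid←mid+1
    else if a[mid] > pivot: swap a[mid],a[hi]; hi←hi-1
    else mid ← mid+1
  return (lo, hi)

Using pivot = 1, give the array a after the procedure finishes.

[-8, -6, -2, 0, -7, -4, 1, 2, 3, 10, 7, 8, 5]

pivot = 1; lo=0, mid=0, hi=12
a[mid]=5>1: swap a[0],a[12]; hi=11 → [8, -6, 7, 10, 0, -7, -4, 3, 2, 1, -2, -8, 5]
a[mid]=8>1: swap a[0],a[11]; hi=10 → [-8, -6, 7, 10, 0, -7, -4, 3, 2, 1, -2, 8, 5]
a[mid]=-8<1: swap a[0],a[0]; lo=1,mid=1 → [-8, -6, 7, 10, 0, -7, -4, 3, 2, 1, -2, 8, 5]
a[mid]=-6<1: swap a[1],a[1]; lo=2,mid=2 → [-8, -6, 7, 10, 0, -7, -4, 3, 2, 1, -2, 8, 5]
a[mid]=7>1: swap a[2],a[10]; hi=9 → [-8, -6, -2, 10, 0, -7, -4, 3, 2, 1, 7, 8, 5]
a[mid]=-2<1: swap a[2],a[2]; lo=3,mid=3 → [-8, -6, -2, 10, 0, -7, -4, 3, 2, 1, 7, 8, 5]
a[mid]=10>1: swap a[3],a[9]; hi=8 → [-8, -6, -2, 1, 0, -7, -4, 3, 2, 10, 7, 8, 5]
a[mid]=1=1: mid=4
a[mid]=0<1: swap a[3],a[4]; lo=4,mid=5 → [-8, -6, -2, 0, 1, -7, -4, 3, 2, 10, 7, 8, 5]
a[mid]=-7<1: swap a[4],a[5]; lo=5,mid=6 → [-8, -6, -2, 0, -7, 1, -4, 3, 2, 10, 7, 8, 5]
a[mid]=-4<1: swap a[5],a[6]; lo=6,mid=7 → [-8, -6, -2, 0, -7, -4, 1, 3, 2, 10, 7, 8, 5]
a[mid]=3>1: swap a[7],a[8]; hi=7 → [-8, -6, -2, 0, -7, -4, 1, 2, 3, 10, 7, 8, 5]
a[mid]=2>1: swap a[7],a[7]; hi=6 → [-8, -6, -2, 0, -7, -4, 1, 2, 3, 10, 7, 8, 5]
end: lo=6, hi=6; a = [-8, -6, -2, 0, -7, -4, 1, 2, 3, 10, 7, 8, 5]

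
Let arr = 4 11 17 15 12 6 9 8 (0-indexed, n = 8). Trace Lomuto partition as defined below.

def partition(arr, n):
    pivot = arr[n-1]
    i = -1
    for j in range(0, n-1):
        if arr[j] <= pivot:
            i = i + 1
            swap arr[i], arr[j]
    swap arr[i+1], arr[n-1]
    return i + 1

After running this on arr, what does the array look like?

4 6 8 15 12 11 9 17

pivot = arr[7] = 8; i = -1
j=0: arr[0]=4 ≤ 8 → i=0, swap arr[0],arr[0] (no change) → 4 11 17 15 12 6 9 8
j=1: arr[1]=11 > 8 → no swap
j=2: arr[2]=17 > 8 → no swap
j=3: arr[3]=15 > 8 → no swap
j=4: arr[4]=12 > 8 → no swap
j=5: arr[5]=6 ≤ 8 → i=1, swap arr[1],arr[5] → 4 6 17 15 12 11 9 8
j=6: arr[6]=9 > 8 → no swap
final swap arr[2],arr[7] → 4 6 8 15 12 11 9 17; return 2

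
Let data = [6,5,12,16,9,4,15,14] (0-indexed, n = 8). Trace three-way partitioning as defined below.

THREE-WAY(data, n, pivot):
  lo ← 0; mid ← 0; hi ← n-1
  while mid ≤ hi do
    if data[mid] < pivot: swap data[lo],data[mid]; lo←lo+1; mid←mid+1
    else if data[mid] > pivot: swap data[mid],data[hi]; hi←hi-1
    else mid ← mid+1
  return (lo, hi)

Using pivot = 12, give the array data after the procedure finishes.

[6,5,4,9,12,15,14,16]

lo=0 mid=0 hi=7
6<12: swap(0,0), lo=1 mid=1 ⇒ [6,5,12,16,9,4,15,14]
5<12: swap(1,1), lo=2 mid=2 ⇒ [6,5,12,16,9,4,15,14]
12=12: mid=3
16>12: swap(3,7), hi=6 ⇒ [6,5,12,14,9,4,15,16]
14>12: swap(3,6), hi=5 ⇒ [6,5,12,15,9,4,14,16]
15>12: swap(3,5), hi=4 ⇒ [6,5,12,4,9,15,14,16]
4<12: swap(2,3), lo=3 mid=4 ⇒ [6,5,4,12,9,15,14,16]
9<12: swap(3,4), lo=4 mid=5 ⇒ [6,5,4,9,12,15,14,16]
done. lo=4 hi=4; data=[6,5,4,9,12,15,14,16]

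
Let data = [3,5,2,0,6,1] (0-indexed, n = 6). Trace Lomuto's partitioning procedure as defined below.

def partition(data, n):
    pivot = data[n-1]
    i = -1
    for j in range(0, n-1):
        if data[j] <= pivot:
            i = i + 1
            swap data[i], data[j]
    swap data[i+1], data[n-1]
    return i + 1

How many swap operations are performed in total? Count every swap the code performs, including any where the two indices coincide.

pivot=1, i=-1
j=0: 3>1, skip
j=1: 5>1, skip
j=2: 2>1, skip
j=3: 0≤1, i=0, swap(0,3) ⇒ [0,5,2,3,6,1]
j=4: 6>1, skip
swap(1,5) ⇒ [0,1,2,3,6,5]; return 1

2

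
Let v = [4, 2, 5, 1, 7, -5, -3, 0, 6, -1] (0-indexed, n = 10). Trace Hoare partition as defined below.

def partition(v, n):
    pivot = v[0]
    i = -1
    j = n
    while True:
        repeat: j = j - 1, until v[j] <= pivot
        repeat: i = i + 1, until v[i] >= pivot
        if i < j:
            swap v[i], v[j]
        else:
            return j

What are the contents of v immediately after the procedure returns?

pivot = v[0] = 4; i = -1, j = 10
j→9 (v[9]=-1≤4), i→0 (v[0]=4≥4); i<j, swap → [-1, 2, 5, 1, 7, -5, -3, 0, 6, 4]
j→7 (v[7]=0≤4), i→2 (v[2]=5≥4); i<j, swap → [-1, 2, 0, 1, 7, -5, -3, 5, 6, 4]
j→6 (v[6]=-3≤4), i→4 (v[4]=7≥4); i<j, swap → [-1, 2, 0, 1, -3, -5, 7, 5, 6, 4]
j→5, i→6; i≥j, return j=5. v = [-1, 2, 0, 1, -3, -5, 7, 5, 6, 4]

[-1, 2, 0, 1, -3, -5, 7, 5, 6, 4]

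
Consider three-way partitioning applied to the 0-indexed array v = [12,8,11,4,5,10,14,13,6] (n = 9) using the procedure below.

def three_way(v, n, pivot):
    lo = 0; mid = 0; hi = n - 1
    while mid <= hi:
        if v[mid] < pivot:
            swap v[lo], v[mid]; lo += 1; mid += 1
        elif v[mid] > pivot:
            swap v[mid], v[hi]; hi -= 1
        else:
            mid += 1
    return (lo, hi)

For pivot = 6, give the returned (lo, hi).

(2, 2)

lo=0 mid=0 hi=8
12>6: swap(0,8), hi=7 ⇒ [6,8,11,4,5,10,14,13,12]
6=6: mid=1
8>6: swap(1,7), hi=6 ⇒ [6,13,11,4,5,10,14,8,12]
13>6: swap(1,6), hi=5 ⇒ [6,14,11,4,5,10,13,8,12]
14>6: swap(1,5), hi=4 ⇒ [6,10,11,4,5,14,13,8,12]
10>6: swap(1,4), hi=3 ⇒ [6,5,11,4,10,14,13,8,12]
5<6: swap(0,1), lo=1 mid=2 ⇒ [5,6,11,4,10,14,13,8,12]
11>6: swap(2,3), hi=2 ⇒ [5,6,4,11,10,14,13,8,12]
4<6: swap(1,2), lo=2 mid=3 ⇒ [5,4,6,11,10,14,13,8,12]
done. lo=2 hi=2; v=[5,4,6,11,10,14,13,8,12]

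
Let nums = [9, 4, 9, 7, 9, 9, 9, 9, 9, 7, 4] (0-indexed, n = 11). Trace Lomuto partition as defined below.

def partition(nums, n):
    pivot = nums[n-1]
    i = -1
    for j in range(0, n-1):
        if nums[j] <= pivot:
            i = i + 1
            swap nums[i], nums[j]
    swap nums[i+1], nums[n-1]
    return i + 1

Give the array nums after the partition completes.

pivot=4, i=-1
j=0: 9>4, skip
j=1: 4≤4, i=0, swap(0,1) ⇒ [4, 9, 9, 7, 9, 9, 9, 9, 9, 7, 4]
j=2: 9>4, skip
j=3: 7>4, skip
j=4: 9>4, skip
j=5: 9>4, skip
j=6: 9>4, skip
j=7: 9>4, skip
j=8: 9>4, skip
j=9: 7>4, skip
swap(1,10) ⇒ [4, 4, 9, 7, 9, 9, 9, 9, 9, 7, 9]; return 1

[4, 4, 9, 7, 9, 9, 9, 9, 9, 7, 9]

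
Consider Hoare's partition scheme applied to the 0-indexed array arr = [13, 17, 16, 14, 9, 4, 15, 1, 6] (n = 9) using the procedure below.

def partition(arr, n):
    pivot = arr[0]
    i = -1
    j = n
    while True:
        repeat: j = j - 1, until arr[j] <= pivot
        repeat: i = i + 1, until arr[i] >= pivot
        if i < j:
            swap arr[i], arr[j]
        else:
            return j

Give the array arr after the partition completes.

pivot=13
j stops at 8 (6), i stops at 0 (13); swap ⇒ [6, 17, 16, 14, 9, 4, 15, 1, 13]
j stops at 7 (1), i stops at 1 (17); swap ⇒ [6, 1, 16, 14, 9, 4, 15, 17, 13]
j stops at 5 (4), i stops at 2 (16); swap ⇒ [6, 1, 4, 14, 9, 16, 15, 17, 13]
j stops at 4 (9), i stops at 3 (14); swap ⇒ [6, 1, 4, 9, 14, 16, 15, 17, 13]
j stops at 3, i stops at 4; i≥j ⇒ return 3. arr=[6, 1, 4, 9, 14, 16, 15, 17, 13]

[6, 1, 4, 9, 14, 16, 15, 17, 13]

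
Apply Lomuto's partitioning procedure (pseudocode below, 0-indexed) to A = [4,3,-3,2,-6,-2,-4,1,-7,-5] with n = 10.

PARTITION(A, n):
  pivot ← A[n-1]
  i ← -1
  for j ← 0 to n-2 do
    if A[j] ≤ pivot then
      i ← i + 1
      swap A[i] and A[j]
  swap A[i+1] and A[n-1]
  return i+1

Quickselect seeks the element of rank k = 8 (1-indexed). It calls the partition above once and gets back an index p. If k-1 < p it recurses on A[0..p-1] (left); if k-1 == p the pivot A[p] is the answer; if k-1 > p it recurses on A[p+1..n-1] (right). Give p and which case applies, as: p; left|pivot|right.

pivot = A[9] = -5; i = -1
j=0: A[0]=4 > -5 → no swap
j=1: A[1]=3 > -5 → no swap
j=2: A[2]=-3 > -5 → no swap
j=3: A[3]=2 > -5 → no swap
j=4: A[4]=-6 ≤ -5 → i=0, swap A[0],A[4] → [-6,3,-3,2,4,-2,-4,1,-7,-5]
j=5: A[5]=-2 > -5 → no swap
j=6: A[6]=-4 > -5 → no swap
j=7: A[7]=1 > -5 → no swap
j=8: A[8]=-7 ≤ -5 → i=1, swap A[1],A[8] → [-6,-7,-3,2,4,-2,-4,1,3,-5]
final swap A[2],A[9] → [-6,-7,-5,2,4,-2,-4,1,3,-3]; return 2
p = 2; k-1 = 7 > 2 ⇒ right

2; right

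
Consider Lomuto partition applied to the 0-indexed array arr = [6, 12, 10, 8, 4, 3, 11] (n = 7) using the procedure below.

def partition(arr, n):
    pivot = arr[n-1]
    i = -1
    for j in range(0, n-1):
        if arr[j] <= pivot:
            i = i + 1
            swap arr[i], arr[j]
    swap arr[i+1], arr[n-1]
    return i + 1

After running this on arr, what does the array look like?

[6, 10, 8, 4, 3, 11, 12]

pivot=11, i=-1
j=0: 6≤11, i=0, swap(0,0) ⇒ [6, 12, 10, 8, 4, 3, 11]
j=1: 12>11, skip
j=2: 10≤11, i=1, swap(1,2) ⇒ [6, 10, 12, 8, 4, 3, 11]
j=3: 8≤11, i=2, swap(2,3) ⇒ [6, 10, 8, 12, 4, 3, 11]
j=4: 4≤11, i=3, swap(3,4) ⇒ [6, 10, 8, 4, 12, 3, 11]
j=5: 3≤11, i=4, swap(4,5) ⇒ [6, 10, 8, 4, 3, 12, 11]
swap(5,6) ⇒ [6, 10, 8, 4, 3, 11, 12]; return 5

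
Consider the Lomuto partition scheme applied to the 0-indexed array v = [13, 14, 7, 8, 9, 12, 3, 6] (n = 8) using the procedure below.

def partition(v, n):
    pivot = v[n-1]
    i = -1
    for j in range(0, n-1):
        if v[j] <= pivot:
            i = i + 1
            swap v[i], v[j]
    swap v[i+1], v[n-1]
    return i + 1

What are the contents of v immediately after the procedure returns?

[3, 6, 7, 8, 9, 12, 13, 14]

pivot = v[7] = 6; i = -1
j=0: v[0]=13 > 6 → no swap
j=1: v[1]=14 > 6 → no swap
j=2: v[2]=7 > 6 → no swap
j=3: v[3]=8 > 6 → no swap
j=4: v[4]=9 > 6 → no swap
j=5: v[5]=12 > 6 → no swap
j=6: v[6]=3 ≤ 6 → i=0, swap v[0],v[6] → [3, 14, 7, 8, 9, 12, 13, 6]
final swap v[1],v[7] → [3, 6, 7, 8, 9, 12, 13, 14]; return 1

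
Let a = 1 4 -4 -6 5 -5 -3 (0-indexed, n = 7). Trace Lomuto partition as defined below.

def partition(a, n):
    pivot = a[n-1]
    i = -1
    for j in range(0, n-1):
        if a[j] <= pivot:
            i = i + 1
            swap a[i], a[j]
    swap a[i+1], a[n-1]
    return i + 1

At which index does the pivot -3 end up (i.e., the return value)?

3

pivot = a[6] = -3; i = -1
j=0: a[0]=1 > -3 → no swap
j=1: a[1]=4 > -3 → no swap
j=2: a[2]=-4 ≤ -3 → i=0, swap a[0],a[2] → -4 4 1 -6 5 -5 -3
j=3: a[3]=-6 ≤ -3 → i=1, swap a[1],a[3] → -4 -6 1 4 5 -5 -3
j=4: a[4]=5 > -3 → no swap
j=5: a[5]=-5 ≤ -3 → i=2, swap a[2],a[5] → -4 -6 -5 4 5 1 -3
final swap a[3],a[6] → -4 -6 -5 -3 5 1 4; return 3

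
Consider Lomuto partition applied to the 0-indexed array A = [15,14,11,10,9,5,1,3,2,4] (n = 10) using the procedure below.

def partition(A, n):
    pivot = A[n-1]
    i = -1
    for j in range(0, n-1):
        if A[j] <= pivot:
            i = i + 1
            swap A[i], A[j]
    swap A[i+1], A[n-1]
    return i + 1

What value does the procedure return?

pivot=4, i=-1
j=0: 15>4, skip
j=1: 14>4, skip
j=2: 11>4, skip
j=3: 10>4, skip
j=4: 9>4, skip
j=5: 5>4, skip
j=6: 1≤4, i=0, swap(0,6) ⇒ [1,14,11,10,9,5,15,3,2,4]
j=7: 3≤4, i=1, swap(1,7) ⇒ [1,3,11,10,9,5,15,14,2,4]
j=8: 2≤4, i=2, swap(2,8) ⇒ [1,3,2,10,9,5,15,14,11,4]
swap(3,9) ⇒ [1,3,2,4,9,5,15,14,11,10]; return 3

3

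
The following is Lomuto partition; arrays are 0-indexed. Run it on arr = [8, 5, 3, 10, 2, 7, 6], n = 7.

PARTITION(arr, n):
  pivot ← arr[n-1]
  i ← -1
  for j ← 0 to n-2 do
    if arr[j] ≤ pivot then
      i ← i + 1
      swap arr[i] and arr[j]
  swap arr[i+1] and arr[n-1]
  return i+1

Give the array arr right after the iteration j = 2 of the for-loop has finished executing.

pivot=6, i=-1
j=0: 8>6, skip
j=1: 5≤6, i=0, swap(0,1) ⇒ [5, 8, 3, 10, 2, 7, 6]
j=2: 3≤6, i=1, swap(1,2) ⇒ [5, 3, 8, 10, 2, 7, 6]
(after j=2) arr = [5, 3, 8, 10, 2, 7, 6]

[5, 3, 8, 10, 2, 7, 6]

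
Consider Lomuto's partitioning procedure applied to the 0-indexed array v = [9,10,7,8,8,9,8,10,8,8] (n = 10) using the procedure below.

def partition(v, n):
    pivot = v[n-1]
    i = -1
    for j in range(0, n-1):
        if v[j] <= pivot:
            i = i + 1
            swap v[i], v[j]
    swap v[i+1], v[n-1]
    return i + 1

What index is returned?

5

pivot = v[9] = 8; i = -1
j=0: v[0]=9 > 8 → no swap
j=1: v[1]=10 > 8 → no swap
j=2: v[2]=7 ≤ 8 → i=0, swap v[0],v[2] → [7,10,9,8,8,9,8,10,8,8]
j=3: v[3]=8 ≤ 8 → i=1, swap v[1],v[3] → [7,8,9,10,8,9,8,10,8,8]
j=4: v[4]=8 ≤ 8 → i=2, swap v[2],v[4] → [7,8,8,10,9,9,8,10,8,8]
j=5: v[5]=9 > 8 → no swap
j=6: v[6]=8 ≤ 8 → i=3, swap v[3],v[6] → [7,8,8,8,9,9,10,10,8,8]
j=7: v[7]=10 > 8 → no swap
j=8: v[8]=8 ≤ 8 → i=4, swap v[4],v[8] → [7,8,8,8,8,9,10,10,9,8]
final swap v[5],v[9] → [7,8,8,8,8,8,10,10,9,9]; return 5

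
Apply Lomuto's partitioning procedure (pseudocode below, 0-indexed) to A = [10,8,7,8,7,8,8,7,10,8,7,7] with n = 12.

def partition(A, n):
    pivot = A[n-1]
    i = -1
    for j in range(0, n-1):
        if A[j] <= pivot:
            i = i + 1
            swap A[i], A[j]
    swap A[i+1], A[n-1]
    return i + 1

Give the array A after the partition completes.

[7,7,7,7,7,8,8,10,10,8,8,8]

pivot=7, i=-1
j=0: 10>7, skip
j=1: 8>7, skip
j=2: 7≤7, i=0, swap(0,2) ⇒ [7,8,10,8,7,8,8,7,10,8,7,7]
j=3: 8>7, skip
j=4: 7≤7, i=1, swap(1,4) ⇒ [7,7,10,8,8,8,8,7,10,8,7,7]
j=5: 8>7, skip
j=6: 8>7, skip
j=7: 7≤7, i=2, swap(2,7) ⇒ [7,7,7,8,8,8,8,10,10,8,7,7]
j=8: 10>7, skip
j=9: 8>7, skip
j=10: 7≤7, i=3, swap(3,10) ⇒ [7,7,7,7,8,8,8,10,10,8,8,7]
swap(4,11) ⇒ [7,7,7,7,7,8,8,10,10,8,8,8]; return 4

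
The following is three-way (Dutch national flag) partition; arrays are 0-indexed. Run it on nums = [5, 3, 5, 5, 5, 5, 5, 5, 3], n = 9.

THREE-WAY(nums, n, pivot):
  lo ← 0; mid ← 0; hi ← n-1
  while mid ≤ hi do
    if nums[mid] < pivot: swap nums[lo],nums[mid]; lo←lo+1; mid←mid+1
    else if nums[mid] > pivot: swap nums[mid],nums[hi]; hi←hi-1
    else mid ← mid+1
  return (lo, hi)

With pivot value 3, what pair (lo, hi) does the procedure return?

lo=0 mid=0 hi=8
5>3: swap(0,8), hi=7 ⇒ [3, 3, 5, 5, 5, 5, 5, 5, 5]
3=3: mid=1
3=3: mid=2
5>3: swap(2,7), hi=6 ⇒ [3, 3, 5, 5, 5, 5, 5, 5, 5]
5>3: swap(2,6), hi=5 ⇒ [3, 3, 5, 5, 5, 5, 5, 5, 5]
5>3: swap(2,5), hi=4 ⇒ [3, 3, 5, 5, 5, 5, 5, 5, 5]
5>3: swap(2,4), hi=3 ⇒ [3, 3, 5, 5, 5, 5, 5, 5, 5]
5>3: swap(2,3), hi=2 ⇒ [3, 3, 5, 5, 5, 5, 5, 5, 5]
5>3: swap(2,2), hi=1 ⇒ [3, 3, 5, 5, 5, 5, 5, 5, 5]
done. lo=0 hi=1; nums=[3, 3, 5, 5, 5, 5, 5, 5, 5]

(0, 1)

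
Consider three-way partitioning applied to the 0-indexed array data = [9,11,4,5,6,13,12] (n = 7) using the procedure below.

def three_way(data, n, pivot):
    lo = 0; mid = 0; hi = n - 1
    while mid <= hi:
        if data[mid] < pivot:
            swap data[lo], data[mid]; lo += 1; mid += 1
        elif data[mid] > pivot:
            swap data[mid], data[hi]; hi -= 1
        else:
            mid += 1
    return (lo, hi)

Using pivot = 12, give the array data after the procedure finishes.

pivot = 12; lo=0, mid=0, hi=6
data[mid]=9<12: swap data[0],data[0]; lo=1,mid=1 → [9,11,4,5,6,13,12]
data[mid]=11<12: swap data[1],data[1]; lo=2,mid=2 → [9,11,4,5,6,13,12]
data[mid]=4<12: swap data[2],data[2]; lo=3,mid=3 → [9,11,4,5,6,13,12]
data[mid]=5<12: swap data[3],data[3]; lo=4,mid=4 → [9,11,4,5,6,13,12]
data[mid]=6<12: swap data[4],data[4]; lo=5,mid=5 → [9,11,4,5,6,13,12]
data[mid]=13>12: swap data[5],data[6]; hi=5 → [9,11,4,5,6,12,13]
data[mid]=12=12: mid=6
end: lo=5, hi=5; data = [9,11,4,5,6,12,13]

[9,11,4,5,6,12,13]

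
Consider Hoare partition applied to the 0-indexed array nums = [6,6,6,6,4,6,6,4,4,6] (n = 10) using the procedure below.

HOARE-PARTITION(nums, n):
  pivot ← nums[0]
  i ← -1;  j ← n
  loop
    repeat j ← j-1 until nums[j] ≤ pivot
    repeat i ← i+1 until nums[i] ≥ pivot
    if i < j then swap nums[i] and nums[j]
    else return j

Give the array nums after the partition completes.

pivot=6
j stops at 9 (6), i stops at 0 (6); swap ⇒ [6,6,6,6,4,6,6,4,4,6]
j stops at 8 (4), i stops at 1 (6); swap ⇒ [6,4,6,6,4,6,6,4,6,6]
j stops at 7 (4), i stops at 2 (6); swap ⇒ [6,4,4,6,4,6,6,6,6,6]
j stops at 6 (6), i stops at 3 (6); swap ⇒ [6,4,4,6,4,6,6,6,6,6]
j stops at 5, i stops at 5; i≥j ⇒ return 5. nums=[6,4,4,6,4,6,6,6,6,6]

[6,4,4,6,4,6,6,6,6,6]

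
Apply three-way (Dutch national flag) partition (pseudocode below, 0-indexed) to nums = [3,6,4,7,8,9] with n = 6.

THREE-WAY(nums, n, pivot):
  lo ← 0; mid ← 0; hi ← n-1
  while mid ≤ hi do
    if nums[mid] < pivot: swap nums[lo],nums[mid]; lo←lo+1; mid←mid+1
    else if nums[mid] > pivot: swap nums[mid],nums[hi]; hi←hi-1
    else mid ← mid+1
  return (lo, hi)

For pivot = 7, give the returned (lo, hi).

(3, 3)

lo=0 mid=0 hi=5
3<7: swap(0,0), lo=1 mid=1 ⇒ [3,6,4,7,8,9]
6<7: swap(1,1), lo=2 mid=2 ⇒ [3,6,4,7,8,9]
4<7: swap(2,2), lo=3 mid=3 ⇒ [3,6,4,7,8,9]
7=7: mid=4
8>7: swap(4,5), hi=4 ⇒ [3,6,4,7,9,8]
9>7: swap(4,4), hi=3 ⇒ [3,6,4,7,9,8]
done. lo=3 hi=3; nums=[3,6,4,7,9,8]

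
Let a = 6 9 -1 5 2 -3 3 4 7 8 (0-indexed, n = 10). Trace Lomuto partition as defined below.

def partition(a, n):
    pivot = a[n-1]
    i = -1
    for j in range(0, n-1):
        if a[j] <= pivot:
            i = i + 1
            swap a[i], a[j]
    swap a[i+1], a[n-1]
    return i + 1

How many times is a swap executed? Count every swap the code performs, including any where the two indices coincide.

9

pivot=8, i=-1
j=0: 6≤8, i=0, swap(0,0) ⇒ 6 9 -1 5 2 -3 3 4 7 8
j=1: 9>8, skip
j=2: -1≤8, i=1, swap(1,2) ⇒ 6 -1 9 5 2 -3 3 4 7 8
j=3: 5≤8, i=2, swap(2,3) ⇒ 6 -1 5 9 2 -3 3 4 7 8
j=4: 2≤8, i=3, swap(3,4) ⇒ 6 -1 5 2 9 -3 3 4 7 8
j=5: -3≤8, i=4, swap(4,5) ⇒ 6 -1 5 2 -3 9 3 4 7 8
j=6: 3≤8, i=5, swap(5,6) ⇒ 6 -1 5 2 -3 3 9 4 7 8
j=7: 4≤8, i=6, swap(6,7) ⇒ 6 -1 5 2 -3 3 4 9 7 8
j=8: 7≤8, i=7, swap(7,8) ⇒ 6 -1 5 2 -3 3 4 7 9 8
swap(8,9) ⇒ 6 -1 5 2 -3 3 4 7 8 9; return 8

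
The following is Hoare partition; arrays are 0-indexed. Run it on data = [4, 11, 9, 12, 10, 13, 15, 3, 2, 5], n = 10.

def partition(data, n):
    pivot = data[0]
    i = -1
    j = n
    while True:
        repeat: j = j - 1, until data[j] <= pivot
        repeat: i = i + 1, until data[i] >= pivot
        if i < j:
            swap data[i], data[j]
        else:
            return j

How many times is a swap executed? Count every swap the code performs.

pivot=4
j stops at 8 (2), i stops at 0 (4); swap ⇒ [2, 11, 9, 12, 10, 13, 15, 3, 4, 5]
j stops at 7 (3), i stops at 1 (11); swap ⇒ [2, 3, 9, 12, 10, 13, 15, 11, 4, 5]
j stops at 1, i stops at 2; i≥j ⇒ return 1. data=[2, 3, 9, 12, 10, 13, 15, 11, 4, 5]

2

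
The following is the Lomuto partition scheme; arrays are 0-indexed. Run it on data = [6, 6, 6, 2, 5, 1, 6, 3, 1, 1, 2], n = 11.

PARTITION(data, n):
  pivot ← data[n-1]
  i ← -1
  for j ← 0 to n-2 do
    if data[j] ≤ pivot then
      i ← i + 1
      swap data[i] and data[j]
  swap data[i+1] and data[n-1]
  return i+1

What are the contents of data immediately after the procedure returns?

[2, 1, 1, 1, 2, 6, 6, 3, 6, 6, 5]

pivot=2, i=-1
j=0: 6>2, skip
j=1: 6>2, skip
j=2: 6>2, skip
j=3: 2≤2, i=0, swap(0,3) ⇒ [2, 6, 6, 6, 5, 1, 6, 3, 1, 1, 2]
j=4: 5>2, skip
j=5: 1≤2, i=1, swap(1,5) ⇒ [2, 1, 6, 6, 5, 6, 6, 3, 1, 1, 2]
j=6: 6>2, skip
j=7: 3>2, skip
j=8: 1≤2, i=2, swap(2,8) ⇒ [2, 1, 1, 6, 5, 6, 6, 3, 6, 1, 2]
j=9: 1≤2, i=3, swap(3,9) ⇒ [2, 1, 1, 1, 5, 6, 6, 3, 6, 6, 2]
swap(4,10) ⇒ [2, 1, 1, 1, 2, 6, 6, 3, 6, 6, 5]; return 4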